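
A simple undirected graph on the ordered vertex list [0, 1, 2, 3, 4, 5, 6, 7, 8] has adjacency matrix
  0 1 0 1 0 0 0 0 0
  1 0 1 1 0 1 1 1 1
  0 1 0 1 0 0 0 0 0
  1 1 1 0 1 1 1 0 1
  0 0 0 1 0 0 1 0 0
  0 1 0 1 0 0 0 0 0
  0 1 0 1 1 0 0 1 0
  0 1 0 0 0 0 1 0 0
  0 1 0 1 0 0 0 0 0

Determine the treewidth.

2

A width-2 tree decomposition is:
Bags: B1 = {1, 3, 5}  B2 = {1, 3, 8}  B3 = {1, 3, 6}  B4 = {1, 2, 3}  B5 = {1, 6, 7}  B6 = {3, 4, 6}  B7 = {0, 1, 3}
Tree: B1–B2, B1–B3, B3–B4, B3–B5, B3–B6, B4–B7
The largest bag has 3 vertices, giving width 2; this decomposition certifies tw(G) ≤ 2. On the other hand G contains the 3-clique {0, 1, 3}. A clique must lie in a single bag of any decomposition, so no decomposition can have width below 2. Therefore the treewidth is 2.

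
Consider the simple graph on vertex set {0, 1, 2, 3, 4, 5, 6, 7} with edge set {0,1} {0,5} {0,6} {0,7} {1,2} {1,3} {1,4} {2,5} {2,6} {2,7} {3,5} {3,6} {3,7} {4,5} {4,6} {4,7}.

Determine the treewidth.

A width-4 tree decomposition is:
Bags: B1 = {0, 2, 3, 4, 7}  B2 = {0, 1, 2, 3, 4}  B3 = {0, 2, 3, 4, 5}  B4 = {0, 2, 3, 4, 6}
Tree: B1–B2, B2–B3, B3–B4
The largest bag has 5 vertices, giving width 4; this decomposition certifies tw(G) ≤ 4. For the lower bound: the 5 vertex sets {3,7}, {0,1}, {2,5}, {4}, {6} are disjoint, each induces a connected subgraph, and every pair is joined by at least one edge of G. Contracting each set to a single vertex therefore yields K_{5} as a minor, and since treewidth is minor-monotone, tw(G) ≥ tw(K_{5}) = 4. Therefore the treewidth is 4.

4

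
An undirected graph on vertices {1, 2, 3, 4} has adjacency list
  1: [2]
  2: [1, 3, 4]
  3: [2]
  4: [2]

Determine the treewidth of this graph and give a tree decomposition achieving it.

Every bag has size at most 2, so the width is 2 − 1 = 1 and tw(G) ≤ 1. Since G has at least one edge (e.g. 4–2), it is not an edgeless graph, so tw(G) ≥ 1. Hence tw(G) = 1 exactly.

Treewidth 1.
One such decomposition:
Bags: B1 = {2, 4}  B2 = {1, 2}  B3 = {2, 3}
Tree: B1–B2, B2–B3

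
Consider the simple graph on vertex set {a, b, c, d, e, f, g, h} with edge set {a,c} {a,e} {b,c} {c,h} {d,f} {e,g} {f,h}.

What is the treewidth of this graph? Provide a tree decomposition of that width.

Every bag has size at most 2, so the width is 2 − 1 = 1 and tw(G) ≤ 1. Any graph with an edge has treewidth ≥ 1, and G has the edge c–h. Hence tw(G) = 1 exactly.

Treewidth 1.
Bags: B1 = {c, h}  B2 = {b, c}  B3 = {a, c}  B4 = {f, h}  B5 = {a, e}  B6 = {e, g}  B7 = {d, f}
Tree: B1–B2, B1–B3, B1–B4, B3–B5, B5–B6, B4–B7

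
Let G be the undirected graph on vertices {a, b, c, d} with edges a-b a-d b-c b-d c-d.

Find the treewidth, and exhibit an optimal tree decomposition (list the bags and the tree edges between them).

Treewidth 2.
One such decomposition:
Bags: B1 = {a, b, d}  B2 = {b, c, d}
Tree: B1–B2

Each bag holds 3 vertices, so the decomposition has width 2, which upper-bounds the treewidth. On the other hand G contains the 3-clique {b, c, d}. A clique must lie in a single bag of any decomposition, so no decomposition can have width below 2. The upper and lower bounds meet at 2, so that is the treewidth.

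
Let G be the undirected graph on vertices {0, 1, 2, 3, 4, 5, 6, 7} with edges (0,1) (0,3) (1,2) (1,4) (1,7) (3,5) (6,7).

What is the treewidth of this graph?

A width-1 tree decomposition is:
Bags: B1 = {1, 2}  B2 = {0, 1}  B3 = {1, 7}  B4 = {0, 3}  B5 = {3, 5}  B6 = {1, 4}  B7 = {6, 7}
Tree: B1–B2, B2–B3, B2–B4, B4–B5, B1–B6, B3–B7
Every bag has size at most 2, so the width is 2 − 1 = 1 and tw(G) ≤ 1. Since G has at least one edge (e.g. 1–2), it is not an edgeless graph, so tw(G) ≥ 1. Combining the bounds, tw(G) = 1.

1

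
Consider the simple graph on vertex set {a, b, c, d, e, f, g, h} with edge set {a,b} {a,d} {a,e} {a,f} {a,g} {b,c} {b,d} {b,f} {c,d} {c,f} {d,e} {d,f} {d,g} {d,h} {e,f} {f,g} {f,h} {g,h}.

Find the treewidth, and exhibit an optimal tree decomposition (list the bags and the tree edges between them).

The largest bag has 4 vertices, giving width 3; this decomposition certifies tw(G) ≤ 3. For the lower bound, the 4 vertices {d, f, g, h} are pairwise adjacent, and any tree decomposition puts a clique entirely inside one bag — forcing width ≥ 3. Combining the bounds, tw(G) = 3.

Treewidth 3.
One optimal decomposition is:
Bags: B1 = {a, b, d, f}  B2 = {a, d, f, g}  B3 = {a, d, e, f}  B4 = {b, c, d, f}  B5 = {d, f, g, h}
Tree: B1–B2, B1–B3, B1–B4, B2–B5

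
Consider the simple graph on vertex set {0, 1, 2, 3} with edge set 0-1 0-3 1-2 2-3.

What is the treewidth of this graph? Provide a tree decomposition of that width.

The largest bag has 3 vertices, giving width 2; this decomposition certifies tw(G) ≤ 2. The edges 2–1–0–3–2 form a cycle, so G is not a tree and its treewidth is at least 2. Therefore the treewidth is 2.

Treewidth 2.
One optimal decomposition is:
Bags: B1 = {0, 1, 2}  B2 = {0, 2, 3}
Tree: B1–B2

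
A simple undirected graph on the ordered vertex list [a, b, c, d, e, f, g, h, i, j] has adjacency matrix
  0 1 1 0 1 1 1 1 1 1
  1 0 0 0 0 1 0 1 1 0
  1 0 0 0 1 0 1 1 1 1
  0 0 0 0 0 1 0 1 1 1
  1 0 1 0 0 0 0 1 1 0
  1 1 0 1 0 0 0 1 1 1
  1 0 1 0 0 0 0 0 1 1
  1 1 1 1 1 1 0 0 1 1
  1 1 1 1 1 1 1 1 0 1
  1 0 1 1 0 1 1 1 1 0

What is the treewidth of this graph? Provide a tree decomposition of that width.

Treewidth 4.
One optimal decomposition is:
Bags: B1 = {d, f, h, i, j}  B2 = {a, f, h, i, j}  B3 = {a, c, h, i, j}  B4 = {a, b, f, h, i}  B5 = {a, c, e, h, i}  B6 = {a, c, g, i, j}
Tree: B1–B2, B2–B3, B2–B4, B3–B5, B3–B6

The largest bag has 5 vertices, giving width 4; this decomposition certifies tw(G) ≤ 4. Conversely, {a, c, g, i, j} is a clique of size 5, and the vertices of any clique must share a bag in every tree decomposition; so some bag has ≥ 5 vertices and tw(G) ≥ 4. Hence tw(G) = 4 exactly.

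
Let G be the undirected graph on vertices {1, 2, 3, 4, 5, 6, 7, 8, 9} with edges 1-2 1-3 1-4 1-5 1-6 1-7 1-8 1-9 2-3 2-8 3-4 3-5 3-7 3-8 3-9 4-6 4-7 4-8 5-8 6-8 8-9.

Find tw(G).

A width-3 tree decomposition is:
Bags: B1 = {1, 3, 4, 8}  B2 = {1, 3, 4, 7}  B3 = {1, 2, 3, 8}  B4 = {1, 3, 8, 9}  B5 = {1, 3, 5, 8}  B6 = {1, 4, 6, 8}
Tree: B1–B2, B1–B3, B3–B4, B1–B5, B1–B6
Every bag has size at most 4, so the width is 4 − 1 = 3 and tw(G) ≤ 3. For the lower bound, the 4 vertices {1, 3, 8, 9} are pairwise adjacent, and any tree decomposition puts a clique entirely inside one bag — forcing width ≥ 3. Therefore the treewidth is 3.

3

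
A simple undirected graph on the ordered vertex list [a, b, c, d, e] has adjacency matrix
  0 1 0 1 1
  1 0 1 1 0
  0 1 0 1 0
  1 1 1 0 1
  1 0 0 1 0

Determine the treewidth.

A width-2 tree decomposition is:
Bags: B1 = {b, c, d}  B2 = {a, b, d}  B3 = {a, d, e}
Tree: B1–B2, B2–B3
The largest bag has 3 vertices, giving width 2; this decomposition certifies tw(G) ≤ 2. On the other hand G contains the 3-clique {b, c, d}. A clique must lie in a single bag of any decomposition, so no decomposition can have width below 2. Hence tw(G) = 2 exactly.

2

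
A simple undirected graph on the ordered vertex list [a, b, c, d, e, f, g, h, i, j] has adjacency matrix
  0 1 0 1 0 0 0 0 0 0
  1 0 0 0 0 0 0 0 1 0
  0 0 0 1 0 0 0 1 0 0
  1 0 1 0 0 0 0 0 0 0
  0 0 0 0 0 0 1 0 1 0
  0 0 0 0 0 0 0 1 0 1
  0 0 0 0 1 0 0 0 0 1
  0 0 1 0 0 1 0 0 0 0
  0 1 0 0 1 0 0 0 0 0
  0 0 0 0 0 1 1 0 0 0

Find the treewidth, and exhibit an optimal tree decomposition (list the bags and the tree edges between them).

The largest bag has 3 vertices, giving width 2; this decomposition certifies tw(G) ≤ 2. For the lower bound, G contains the cycle e–i–b–a–d–c–h–f–j–g–e, so G is not a forest; only forests have treewidth ≤ 1, hence tw(G) ≥ 2. Therefore the treewidth is 2.

Treewidth 2.
One optimal decomposition is:
Bags: B1 = {b, e, i}  B2 = {a, b, e}  B3 = {a, d, e}  B4 = {c, d, e}  B5 = {c, e, h}  B6 = {e, f, h}  B7 = {e, f, j}  B8 = {e, g, j}
Tree: B1–B2, B2–B3, B3–B4, B4–B5, B5–B6, B6–B7, B7–B8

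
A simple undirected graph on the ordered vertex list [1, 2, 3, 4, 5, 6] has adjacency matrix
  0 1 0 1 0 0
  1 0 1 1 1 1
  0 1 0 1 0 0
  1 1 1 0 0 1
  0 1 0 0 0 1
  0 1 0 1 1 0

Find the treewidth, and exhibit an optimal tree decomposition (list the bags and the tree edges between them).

Treewidth 2.
One optimal decomposition is:
Bags: B1 = {1, 2, 4}  B2 = {2, 3, 4}  B3 = {2, 4, 6}  B4 = {2, 5, 6}
Tree: B1–B2, B1–B3, B3–B4

The largest bag has 3 vertices, giving width 2; this decomposition certifies tw(G) ≤ 2. Conversely, {1, 2, 4} is a clique of size 3, and the vertices of any clique must share a bag in every tree decomposition; so some bag has ≥ 3 vertices and tw(G) ≥ 2. The upper and lower bounds meet at 2, so that is the treewidth.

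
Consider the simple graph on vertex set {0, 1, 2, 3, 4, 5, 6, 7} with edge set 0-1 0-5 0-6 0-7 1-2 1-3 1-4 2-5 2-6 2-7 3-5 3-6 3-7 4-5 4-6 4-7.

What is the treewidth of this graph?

A width-4 tree decomposition is:
Bags: B1 = {0, 1, 2, 3, 4}  B2 = {0, 2, 3, 4, 5}  B3 = {0, 2, 3, 4, 6}  B4 = {0, 2, 3, 4, 7}
Tree: B1–B2, B2–B3, B3–B4
Each bag holds 5 vertices, so the decomposition has width 4, which upper-bounds the treewidth. For the lower bound: the 5 vertex sets {1,4}, {0,5}, {2,6}, {3}, {7} are disjoint, each induces a connected subgraph, and every pair is joined by at least one edge of G. Contracting each set to a single vertex therefore yields K_{5} as a minor, and since treewidth is minor-monotone, tw(G) ≥ tw(K_{5}) = 4. The upper and lower bounds meet at 4, so that is the treewidth.

4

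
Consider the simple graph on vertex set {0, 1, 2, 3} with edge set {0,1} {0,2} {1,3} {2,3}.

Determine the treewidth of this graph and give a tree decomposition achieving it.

Treewidth 2.
One optimal decomposition is:
Bags: B1 = {0, 1, 3}  B2 = {0, 2, 3}
Tree: B1–B2

Every bag has size at most 3, so the width is 3 − 1 = 2 and tw(G) ≤ 2. The edges 0–1–3–2–0 form a cycle, so G is not a tree and its treewidth is at least 2. Combining the bounds, tw(G) = 2.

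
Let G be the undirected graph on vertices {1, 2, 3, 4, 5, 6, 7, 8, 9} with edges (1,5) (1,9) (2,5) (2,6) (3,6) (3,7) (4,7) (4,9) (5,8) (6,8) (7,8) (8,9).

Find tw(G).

3

A width-3 tree decomposition is:
Bags: B1 = {1, 4, 7, 9}  B2 = {1, 7, 8, 9}  B3 = {1, 5, 7, 8}  B4 = {3, 5, 7, 8}  B5 = {3, 5, 6, 8}  B6 = {2, 3, 5, 6}
Tree: B1–B2, B2–B3, B3–B4, B4–B5, B5–B6
Each bag holds 4 vertices, so the decomposition has width 3, which upper-bounds the treewidth. For the lower bound: the 4 vertex sets {1,4,9}, {7}, {8}, {2,3,5,6} are disjoint, each induces a connected subgraph, and every pair is joined by at least one edge of G. Contracting each set to a single vertex therefore yields K_{4} as a minor, and since treewidth is minor-monotone, tw(G) ≥ tw(K_{4}) = 3. Therefore the treewidth is 3.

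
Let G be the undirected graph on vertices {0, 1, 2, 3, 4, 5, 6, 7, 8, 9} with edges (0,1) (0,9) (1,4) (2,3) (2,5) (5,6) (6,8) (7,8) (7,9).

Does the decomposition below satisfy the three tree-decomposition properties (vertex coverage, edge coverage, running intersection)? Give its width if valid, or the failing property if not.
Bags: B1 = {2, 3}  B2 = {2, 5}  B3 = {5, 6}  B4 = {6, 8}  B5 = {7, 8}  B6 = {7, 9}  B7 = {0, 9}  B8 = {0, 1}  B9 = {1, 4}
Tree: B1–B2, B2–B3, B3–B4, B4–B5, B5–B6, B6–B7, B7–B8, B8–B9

Yes; width 1.

Every vertex of G appears in some bag (union = {0, 1, 2, 3, 4, 5, 6, 7, 8, 9}); every edge is covered by a bag; and for each vertex v the set of bags containing v is connected in the bag tree. The decomposition is therefore valid. The largest bag has 2 vertices, so the width is 1.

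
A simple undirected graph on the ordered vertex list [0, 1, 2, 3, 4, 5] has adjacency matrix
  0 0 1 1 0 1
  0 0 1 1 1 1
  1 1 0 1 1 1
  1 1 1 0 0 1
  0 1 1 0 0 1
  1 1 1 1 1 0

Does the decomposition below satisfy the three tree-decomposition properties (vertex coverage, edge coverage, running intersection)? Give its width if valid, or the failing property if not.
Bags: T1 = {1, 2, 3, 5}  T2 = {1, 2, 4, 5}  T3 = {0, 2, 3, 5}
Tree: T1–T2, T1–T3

Yes; width 3.

Every vertex of G appears in some bag (union = {0, 1, 2, 3, 4, 5}); every edge is covered by a bag; and for each vertex v the set of bags containing v is connected in the bag tree. The decomposition is therefore valid. The largest bag has 4 vertices, so the width is 3.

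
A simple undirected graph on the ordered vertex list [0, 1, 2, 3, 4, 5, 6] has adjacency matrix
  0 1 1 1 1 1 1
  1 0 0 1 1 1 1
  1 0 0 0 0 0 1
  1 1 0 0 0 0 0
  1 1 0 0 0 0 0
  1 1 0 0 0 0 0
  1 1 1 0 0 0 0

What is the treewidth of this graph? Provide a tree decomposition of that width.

Every bag has size at most 3, so the width is 3 − 1 = 2 and tw(G) ≤ 2. For the lower bound, the 3 vertices {0, 1, 3} are pairwise adjacent, and any tree decomposition puts a clique entirely inside one bag — forcing width ≥ 2. The upper and lower bounds meet at 2, so that is the treewidth.

Treewidth 2.
One such decomposition:
Bags: B1 = {0, 1, 5}  B2 = {0, 1, 4}  B3 = {0, 1, 6}  B4 = {0, 1, 3}  B5 = {0, 2, 6}
Tree: B1–B2, B1–B3, B2–B4, B3–B5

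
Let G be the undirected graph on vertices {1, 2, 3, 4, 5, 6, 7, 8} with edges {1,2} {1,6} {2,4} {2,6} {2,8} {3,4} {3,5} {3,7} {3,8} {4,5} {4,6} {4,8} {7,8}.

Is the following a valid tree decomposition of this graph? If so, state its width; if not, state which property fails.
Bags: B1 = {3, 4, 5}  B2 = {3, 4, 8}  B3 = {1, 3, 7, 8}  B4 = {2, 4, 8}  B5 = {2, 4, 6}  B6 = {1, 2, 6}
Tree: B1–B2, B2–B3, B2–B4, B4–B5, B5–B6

A tree decomposition must satisfy three properties: every vertex lies in some bag; for every edge, both endpoints lie together in some bag; and for every vertex, the bags containing it form a connected subtree. Here bags containing vertex 1 are not connected in the tree, so the decomposition is invalid.

No — bags containing vertex 1 are not connected in the tree.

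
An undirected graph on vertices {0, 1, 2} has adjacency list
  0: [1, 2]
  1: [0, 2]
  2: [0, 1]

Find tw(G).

A width-2 tree decomposition is:
Bags: B1 = {0, 1, 2}
Tree: (single bag)
A single bag containing all 3 vertices is trivially a valid decomposition of width 2. Conversely, {0, 1, 2} is a clique of size 3, and the vertices of any clique must share a bag in every tree decomposition; so some bag has ≥ 3 vertices and tw(G) ≥ 2. The upper and lower bounds meet at 2, so that is the treewidth.

2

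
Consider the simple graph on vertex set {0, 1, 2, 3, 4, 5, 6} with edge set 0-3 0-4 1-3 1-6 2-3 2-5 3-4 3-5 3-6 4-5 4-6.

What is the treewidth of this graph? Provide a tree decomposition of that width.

Every bag has size at most 3, so the width is 3 − 1 = 2 and tw(G) ≤ 2. Conversely, {1, 3, 6} is a clique of size 3, and the vertices of any clique must share a bag in every tree decomposition; so some bag has ≥ 3 vertices and tw(G) ≥ 2. The upper and lower bounds meet at 2, so that is the treewidth.

Treewidth 2.
Bags: B1 = {3, 4, 5}  B2 = {0, 3, 4}  B3 = {2, 3, 5}  B4 = {3, 4, 6}  B5 = {1, 3, 6}
Tree: B1–B2, B1–B3, B1–B4, B4–B5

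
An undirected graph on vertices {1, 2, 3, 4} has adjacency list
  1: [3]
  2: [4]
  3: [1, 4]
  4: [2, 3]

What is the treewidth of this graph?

1

A width-1 tree decomposition is:
Bags: B1 = {1, 3}  B2 = {3, 4}  B3 = {2, 4}
Tree: B1–B2, B2–B3
Every bag has size at most 2, so the width is 2 − 1 = 1 and tw(G) ≤ 1. Since G has at least one edge (e.g. 1–3), it is not an edgeless graph, so tw(G) ≥ 1. The upper and lower bounds meet at 1, so that is the treewidth.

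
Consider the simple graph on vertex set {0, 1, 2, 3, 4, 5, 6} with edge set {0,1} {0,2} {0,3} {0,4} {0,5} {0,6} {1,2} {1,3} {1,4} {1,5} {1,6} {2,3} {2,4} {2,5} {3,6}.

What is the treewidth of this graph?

A width-3 tree decomposition is:
Bags: B1 = {0, 1, 2, 3}  B2 = {0, 1, 2, 4}  B3 = {0, 1, 3, 6}  B4 = {0, 1, 2, 5}
Tree: B1–B2, B1–B3, B2–B4
Each bag holds 4 vertices, so the decomposition has width 3, which upper-bounds the treewidth. Conversely, {0, 1, 2, 3} is a clique of size 4, and the vertices of any clique must share a bag in every tree decomposition; so some bag has ≥ 4 vertices and tw(G) ≥ 3. Therefore the treewidth is 3.

3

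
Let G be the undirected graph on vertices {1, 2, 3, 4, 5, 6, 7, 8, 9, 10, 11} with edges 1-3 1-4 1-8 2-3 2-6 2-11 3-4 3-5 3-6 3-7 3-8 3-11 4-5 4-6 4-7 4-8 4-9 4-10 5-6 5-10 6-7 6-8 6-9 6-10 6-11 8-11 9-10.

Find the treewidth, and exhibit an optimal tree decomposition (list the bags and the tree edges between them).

Treewidth 3.
Bags: B1 = {3, 6, 8, 11}  B2 = {3, 4, 6, 8}  B3 = {3, 4, 6, 7}  B4 = {3, 4, 5, 6}  B5 = {1, 3, 4, 8}  B6 = {4, 5, 6, 10}  B7 = {2, 3, 6, 11}  B8 = {4, 6, 9, 10}
Tree: B1–B2, B2–B3, B3–B4, B2–B5, B4–B6, B1–B7, B6–B8

The largest bag has 4 vertices, giving width 3; this decomposition certifies tw(G) ≤ 3. Conversely, {1, 3, 4, 8} is a clique of size 4, and the vertices of any clique must share a bag in every tree decomposition; so some bag has ≥ 4 vertices and tw(G) ≥ 3. Hence tw(G) = 3 exactly.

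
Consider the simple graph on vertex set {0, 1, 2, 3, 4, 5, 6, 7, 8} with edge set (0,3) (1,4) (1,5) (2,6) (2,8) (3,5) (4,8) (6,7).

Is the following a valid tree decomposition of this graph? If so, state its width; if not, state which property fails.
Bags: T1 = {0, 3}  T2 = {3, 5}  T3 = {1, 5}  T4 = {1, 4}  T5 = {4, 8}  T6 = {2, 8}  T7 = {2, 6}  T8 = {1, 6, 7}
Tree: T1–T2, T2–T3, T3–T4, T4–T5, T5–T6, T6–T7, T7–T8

A tree decomposition must satisfy three properties: every vertex lies in some bag; for every edge, both endpoints lie together in some bag; and for every vertex, the bags containing it form a connected subtree. Here bags containing vertex 1 are not connected in the tree, so the decomposition is invalid.

No — bags containing vertex 1 are not connected in the tree.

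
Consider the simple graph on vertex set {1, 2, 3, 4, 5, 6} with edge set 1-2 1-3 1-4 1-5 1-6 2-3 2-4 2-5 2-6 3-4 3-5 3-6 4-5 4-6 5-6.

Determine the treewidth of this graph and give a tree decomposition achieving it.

With just one bag of size 6, the width is 6 − 1 = 5, so tw(G) ≤ 5. For the lower bound, the 6 vertices {1, 2, 3, 4, 5, 6} are pairwise adjacent, and any tree decomposition puts a clique entirely inside one bag — forcing width ≥ 5. The upper and lower bounds meet at 5, so that is the treewidth.

Treewidth 5.
Bags: B1 = {1, 2, 3, 4, 5, 6}
Tree: (single bag)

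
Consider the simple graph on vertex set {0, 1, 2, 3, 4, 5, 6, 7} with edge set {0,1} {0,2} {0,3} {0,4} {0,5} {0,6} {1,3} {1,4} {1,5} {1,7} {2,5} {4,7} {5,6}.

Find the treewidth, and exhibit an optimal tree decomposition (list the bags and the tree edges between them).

Treewidth 2.
One optimal decomposition is:
Bags: B1 = {0, 1, 5}  B2 = {0, 1, 3}  B3 = {0, 2, 5}  B4 = {0, 5, 6}  B5 = {0, 1, 4}  B6 = {1, 4, 7}
Tree: B1–B2, B1–B3, B1–B4, B1–B5, B5–B6

The largest bag has 3 vertices, giving width 2; this decomposition certifies tw(G) ≤ 2. Conversely, {0, 1, 3} is a clique of size 3, and the vertices of any clique must share a bag in every tree decomposition; so some bag has ≥ 3 vertices and tw(G) ≥ 2. Combining the bounds, tw(G) = 2.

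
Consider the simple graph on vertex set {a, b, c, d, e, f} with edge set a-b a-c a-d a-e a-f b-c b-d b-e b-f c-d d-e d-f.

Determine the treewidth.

3

A width-3 tree decomposition is:
Bags: B1 = {a, b, d, e}  B2 = {a, b, c, d}  B3 = {a, b, d, f}
Tree: B1–B2, B1–B3
Every bag has size at most 4, so the width is 4 − 1 = 3 and tw(G) ≤ 3. Conversely, {a, b, d, e} is a clique of size 4, and the vertices of any clique must share a bag in every tree decomposition; so some bag has ≥ 4 vertices and tw(G) ≥ 3. Combining the bounds, tw(G) = 3.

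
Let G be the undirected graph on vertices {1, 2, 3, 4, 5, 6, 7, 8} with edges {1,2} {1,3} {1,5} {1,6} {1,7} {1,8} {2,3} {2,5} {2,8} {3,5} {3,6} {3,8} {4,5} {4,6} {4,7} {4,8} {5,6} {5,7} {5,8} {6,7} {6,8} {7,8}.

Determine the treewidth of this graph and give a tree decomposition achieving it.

Every bag has size at most 5, so the width is 5 − 1 = 4 and tw(G) ≤ 4. On the other hand G contains the 5-clique {1, 2, 3, 5, 8}. A clique must lie in a single bag of any decomposition, so no decomposition can have width below 4. The upper and lower bounds meet at 4, so that is the treewidth.

Treewidth 4.
Bags: B1 = {1, 5, 6, 7, 8}  B2 = {4, 5, 6, 7, 8}  B3 = {1, 3, 5, 6, 8}  B4 = {1, 2, 3, 5, 8}
Tree: B1–B2, B1–B3, B3–B4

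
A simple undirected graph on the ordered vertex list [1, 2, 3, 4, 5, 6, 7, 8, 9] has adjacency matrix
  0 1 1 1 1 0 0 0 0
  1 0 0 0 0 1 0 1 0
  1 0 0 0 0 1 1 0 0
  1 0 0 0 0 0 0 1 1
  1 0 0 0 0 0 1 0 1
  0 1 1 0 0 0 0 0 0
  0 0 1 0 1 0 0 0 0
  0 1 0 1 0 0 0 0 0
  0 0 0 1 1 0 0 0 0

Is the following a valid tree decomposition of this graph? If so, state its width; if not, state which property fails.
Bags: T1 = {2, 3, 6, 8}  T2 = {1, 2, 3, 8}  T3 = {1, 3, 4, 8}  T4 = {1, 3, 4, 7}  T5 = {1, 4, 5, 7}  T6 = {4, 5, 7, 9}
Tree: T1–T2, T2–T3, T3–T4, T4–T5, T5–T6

Yes; width 3.

Every vertex of G appears in some bag (union = {1, 2, 3, 4, 5, 6, 7, 8, 9}); every edge is covered by a bag; and for each vertex v the set of bags containing v is connected in the bag tree. The decomposition is therefore valid. The largest bag has 4 vertices, so the width is 3.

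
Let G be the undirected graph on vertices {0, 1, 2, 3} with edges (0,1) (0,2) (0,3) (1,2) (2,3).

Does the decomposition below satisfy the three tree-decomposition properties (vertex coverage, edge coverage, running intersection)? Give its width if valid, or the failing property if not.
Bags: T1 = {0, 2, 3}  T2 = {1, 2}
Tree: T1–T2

No — edge (0,1) lies in no bag.

A tree decomposition must satisfy three properties: every vertex lies in some bag; for every edge, both endpoints lie together in some bag; and for every vertex, the bags containing it form a connected subtree. Here edge (0,1) lies in no bag, so the decomposition is invalid.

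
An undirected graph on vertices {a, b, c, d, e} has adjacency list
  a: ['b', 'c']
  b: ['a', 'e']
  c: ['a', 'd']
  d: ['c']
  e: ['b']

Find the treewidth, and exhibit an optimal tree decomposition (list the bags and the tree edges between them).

The largest bag has 2 vertices, giving width 1; this decomposition certifies tw(G) ≤ 1. G has an edge, so its treewidth is at least 1. The upper and lower bounds meet at 1, so that is the treewidth.

Treewidth 1.
One such decomposition:
Bags: B1 = {b, e}  B2 = {a, b}  B3 = {a, c}  B4 = {c, d}
Tree: B1–B2, B2–B3, B3–B4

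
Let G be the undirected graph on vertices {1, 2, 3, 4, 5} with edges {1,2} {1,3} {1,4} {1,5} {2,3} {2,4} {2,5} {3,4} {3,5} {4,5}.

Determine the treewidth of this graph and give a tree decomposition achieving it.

Treewidth 4.
One optimal decomposition is:
Bags: B1 = {1, 2, 3, 4, 5}
Tree: (single bag)

With just one bag of size 5, the width is 5 − 1 = 4, so tw(G) ≤ 4. Conversely, {1, 2, 3, 4, 5} is a clique of size 5, and the vertices of any clique must share a bag in every tree decomposition; so some bag has ≥ 5 vertices and tw(G) ≥ 4. Therefore the treewidth is 4.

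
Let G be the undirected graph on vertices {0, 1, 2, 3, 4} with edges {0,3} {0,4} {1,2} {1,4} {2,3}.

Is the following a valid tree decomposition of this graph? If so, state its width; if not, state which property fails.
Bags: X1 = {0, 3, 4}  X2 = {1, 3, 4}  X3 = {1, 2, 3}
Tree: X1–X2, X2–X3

Vertex coverage: the bags together contain {0, 1, 2, 3, 4}, the full vertex set. Edge coverage: each edge of G has both endpoints in at least one bag. Running intersection: for every vertex, the bags containing it form a connected subtree. All three properties hold, so this is a valid tree decomposition of width max|bag| − 1 = 2, and hence tw(G) ≤ 2.

Yes; width 2.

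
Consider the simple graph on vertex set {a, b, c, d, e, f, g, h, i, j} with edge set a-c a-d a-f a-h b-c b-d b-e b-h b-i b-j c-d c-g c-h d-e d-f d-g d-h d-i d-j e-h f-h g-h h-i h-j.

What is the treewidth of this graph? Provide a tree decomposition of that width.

Treewidth 3.
One optimal decomposition is:
Bags: B1 = {b, c, d, h}  B2 = {b, d, h, i}  B3 = {b, d, h, j}  B4 = {b, d, e, h}  B5 = {a, c, d, h}  B6 = {c, d, g, h}  B7 = {a, d, f, h}
Tree: B1–B2, B2–B3, B3–B4, B1–B5, B1–B6, B5–B7

Every bag has size at most 4, so the width is 4 − 1 = 3 and tw(G) ≤ 3. On the other hand G contains the 4-clique {c, d, g, h}. A clique must lie in a single bag of any decomposition, so no decomposition can have width below 3. Hence tw(G) = 3 exactly.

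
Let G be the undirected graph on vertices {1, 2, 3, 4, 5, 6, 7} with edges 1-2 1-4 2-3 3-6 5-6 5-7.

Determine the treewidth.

1

A width-1 tree decomposition is:
Bags: B1 = {1, 4}  B2 = {1, 2}  B3 = {2, 3}  B4 = {3, 6}  B5 = {5, 6}  B6 = {5, 7}
Tree: B1–B2, B2–B3, B3–B4, B4–B5, B5–B6
Every bag has size at most 2, so the width is 2 − 1 = 1 and tw(G) ≤ 1. Since G has at least one edge (e.g. 4–1), it is not an edgeless graph, so tw(G) ≥ 1. Therefore the treewidth is 1.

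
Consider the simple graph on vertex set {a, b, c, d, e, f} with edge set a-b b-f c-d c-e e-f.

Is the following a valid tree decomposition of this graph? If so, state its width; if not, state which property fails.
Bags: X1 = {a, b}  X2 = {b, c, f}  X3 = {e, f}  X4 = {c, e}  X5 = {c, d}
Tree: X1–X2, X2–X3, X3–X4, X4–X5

A tree decomposition must satisfy three properties: every vertex lies in some bag; for every edge, both endpoints lie together in some bag; and for every vertex, the bags containing it form a connected subtree. Here bags containing vertex c are not connected in the tree, so the decomposition is invalid.

No — bags containing vertex c are not connected in the tree.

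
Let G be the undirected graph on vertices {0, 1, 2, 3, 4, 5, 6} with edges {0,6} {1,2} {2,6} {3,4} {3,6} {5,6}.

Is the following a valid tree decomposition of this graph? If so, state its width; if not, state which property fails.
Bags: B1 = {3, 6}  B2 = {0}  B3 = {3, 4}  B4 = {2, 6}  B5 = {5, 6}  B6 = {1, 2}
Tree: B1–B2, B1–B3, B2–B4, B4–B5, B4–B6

No — edge (6,0) lies in no bag.

A tree decomposition must satisfy three properties: every vertex lies in some bag; for every edge, both endpoints lie together in some bag; and for every vertex, the bags containing it form a connected subtree. Here edge (6,0) lies in no bag, so the decomposition is invalid.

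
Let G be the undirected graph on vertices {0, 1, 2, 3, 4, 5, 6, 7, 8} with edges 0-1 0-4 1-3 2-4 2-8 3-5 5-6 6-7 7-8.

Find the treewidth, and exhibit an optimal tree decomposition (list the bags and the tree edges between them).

Every bag has size at most 3, so the width is 3 − 1 = 2 and tw(G) ≤ 2. Since 7–8–2–4–0–1–3–5–6–7 is a cycle in G, G is not acyclic. Forests are exactly the graphs of treewidth ≤ 1, so tw(G) ≥ 2. The upper and lower bounds meet at 2, so that is the treewidth.

Treewidth 2.
One such decomposition:
Bags: B1 = {2, 7, 8}  B2 = {2, 4, 7}  B3 = {0, 4, 7}  B4 = {0, 1, 7}  B5 = {1, 3, 7}  B6 = {3, 5, 7}  B7 = {5, 6, 7}
Tree: B1–B2, B2–B3, B3–B4, B4–B5, B5–B6, B6–B7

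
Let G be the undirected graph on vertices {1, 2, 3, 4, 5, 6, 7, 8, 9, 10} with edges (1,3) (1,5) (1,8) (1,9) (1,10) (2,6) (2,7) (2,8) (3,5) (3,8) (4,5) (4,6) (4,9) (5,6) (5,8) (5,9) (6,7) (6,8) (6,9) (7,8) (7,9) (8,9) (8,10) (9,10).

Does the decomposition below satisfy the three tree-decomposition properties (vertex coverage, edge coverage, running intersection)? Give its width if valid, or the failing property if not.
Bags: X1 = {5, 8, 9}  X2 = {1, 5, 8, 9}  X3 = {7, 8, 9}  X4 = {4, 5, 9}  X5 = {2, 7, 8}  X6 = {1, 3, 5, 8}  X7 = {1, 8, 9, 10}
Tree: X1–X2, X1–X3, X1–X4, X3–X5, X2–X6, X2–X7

A tree decomposition must satisfy three properties: every vertex lies in some bag; for every edge, both endpoints lie together in some bag; and for every vertex, the bags containing it form a connected subtree. Here vertex 6 appears in no bag, so the decomposition is invalid.

No — vertex 6 appears in no bag.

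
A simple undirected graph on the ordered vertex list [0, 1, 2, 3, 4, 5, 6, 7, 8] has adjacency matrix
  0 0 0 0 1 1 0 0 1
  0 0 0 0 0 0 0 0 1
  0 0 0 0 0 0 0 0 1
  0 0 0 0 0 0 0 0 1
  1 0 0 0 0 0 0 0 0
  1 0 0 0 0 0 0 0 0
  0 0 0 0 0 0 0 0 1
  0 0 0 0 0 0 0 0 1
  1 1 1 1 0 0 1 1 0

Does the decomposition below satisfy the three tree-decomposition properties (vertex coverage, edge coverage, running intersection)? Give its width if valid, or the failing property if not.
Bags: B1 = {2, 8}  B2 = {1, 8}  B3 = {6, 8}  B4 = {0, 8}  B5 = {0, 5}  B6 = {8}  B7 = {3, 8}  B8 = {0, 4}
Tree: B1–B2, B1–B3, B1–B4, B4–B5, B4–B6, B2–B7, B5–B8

A tree decomposition must satisfy three properties: every vertex lies in some bag; for every edge, both endpoints lie together in some bag; and for every vertex, the bags containing it form a connected subtree. Here vertex 7 appears in no bag, so the decomposition is invalid.

No — vertex 7 appears in no bag.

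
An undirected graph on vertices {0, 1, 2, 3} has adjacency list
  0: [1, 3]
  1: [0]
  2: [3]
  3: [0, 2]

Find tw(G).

1

A width-1 tree decomposition is:
Bags: B1 = {0, 3}  B2 = {0, 1}  B3 = {2, 3}
Tree: B1–B2, B1–B3
Every bag has size at most 2, so the width is 2 − 1 = 1 and tw(G) ≤ 1. Since G has at least one edge (e.g. 3–0), it is not an edgeless graph, so tw(G) ≥ 1. Hence tw(G) = 1 exactly.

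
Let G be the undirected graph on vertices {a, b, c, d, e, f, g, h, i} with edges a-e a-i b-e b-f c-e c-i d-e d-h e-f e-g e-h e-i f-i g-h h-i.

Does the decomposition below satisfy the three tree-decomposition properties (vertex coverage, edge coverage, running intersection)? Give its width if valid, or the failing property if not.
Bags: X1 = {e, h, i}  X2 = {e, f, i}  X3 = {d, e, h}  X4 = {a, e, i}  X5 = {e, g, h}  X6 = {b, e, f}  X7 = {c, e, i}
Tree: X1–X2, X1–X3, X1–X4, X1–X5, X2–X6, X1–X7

Yes; width 2.

Vertex coverage: the bags together contain {a, b, c, d, e, f, g, h, i}, the full vertex set. Edge coverage: each edge of G has both endpoints in at least one bag. Running intersection: for every vertex, the bags containing it form a connected subtree. All three properties hold, so this is a valid tree decomposition of width max|bag| − 1 = 2, and hence tw(G) ≤ 2.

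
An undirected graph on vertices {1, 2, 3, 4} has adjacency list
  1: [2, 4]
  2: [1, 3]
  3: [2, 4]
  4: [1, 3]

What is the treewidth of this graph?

A width-2 tree decomposition is:
Bags: B1 = {1, 3, 4}  B2 = {1, 2, 3}
Tree: B1–B2
Each bag holds 3 vertices, so the decomposition has width 2, which upper-bounds the treewidth. The edges 1–4–3–2–1 form a cycle, so G is not a tree and its treewidth is at least 2. Therefore the treewidth is 2.

2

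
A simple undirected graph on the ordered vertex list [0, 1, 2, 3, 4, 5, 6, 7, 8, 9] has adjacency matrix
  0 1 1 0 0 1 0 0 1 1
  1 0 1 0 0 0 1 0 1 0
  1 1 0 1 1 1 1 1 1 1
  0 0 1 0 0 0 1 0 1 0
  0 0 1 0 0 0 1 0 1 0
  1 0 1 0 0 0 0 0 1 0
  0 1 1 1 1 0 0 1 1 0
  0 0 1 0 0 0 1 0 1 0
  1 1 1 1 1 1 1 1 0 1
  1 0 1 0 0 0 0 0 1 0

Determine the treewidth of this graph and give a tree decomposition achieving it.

Treewidth 3.
Bags: B1 = {0, 1, 2, 8}  B2 = {1, 2, 6, 8}  B3 = {0, 2, 5, 8}  B4 = {2, 6, 7, 8}  B5 = {2, 4, 6, 8}  B6 = {0, 2, 8, 9}  B7 = {2, 3, 6, 8}
Tree: B1–B2, B1–B3, B2–B4, B4–B5, B3–B6, B2–B7

Each bag holds 4 vertices, so the decomposition has width 3, which upper-bounds the treewidth. On the other hand G contains the 4-clique {0, 1, 2, 8}. A clique must lie in a single bag of any decomposition, so no decomposition can have width below 3. The upper and lower bounds meet at 3, so that is the treewidth.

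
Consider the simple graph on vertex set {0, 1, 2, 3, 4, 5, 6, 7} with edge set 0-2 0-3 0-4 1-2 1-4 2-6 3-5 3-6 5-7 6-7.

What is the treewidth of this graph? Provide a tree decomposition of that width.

The largest bag has 3 vertices, giving width 2; this decomposition certifies tw(G) ≤ 2. For the lower bound, G contains the cycle 4–1–2–0–4, so G is not a forest; only forests have treewidth ≤ 1, hence tw(G) ≥ 2. Therefore the treewidth is 2.

Treewidth 2.
One such decomposition:
Bags: B1 = {0, 1, 4}  B2 = {0, 1, 2}  B3 = {0, 2, 3}  B4 = {2, 3, 6}  B5 = {3, 5, 6}  B6 = {5, 6, 7}
Tree: B1–B2, B2–B3, B3–B4, B4–B5, B5–B6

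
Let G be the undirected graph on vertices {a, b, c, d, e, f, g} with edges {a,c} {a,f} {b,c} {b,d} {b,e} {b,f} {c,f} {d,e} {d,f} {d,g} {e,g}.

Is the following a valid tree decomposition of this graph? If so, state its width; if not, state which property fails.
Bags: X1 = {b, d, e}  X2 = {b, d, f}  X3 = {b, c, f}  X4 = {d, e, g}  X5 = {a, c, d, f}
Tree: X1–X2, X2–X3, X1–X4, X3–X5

A tree decomposition must satisfy three properties: every vertex lies in some bag; for every edge, both endpoints lie together in some bag; and for every vertex, the bags containing it form a connected subtree. Here bags containing vertex d are not connected in the tree, so the decomposition is invalid.

No — bags containing vertex d are not connected in the tree.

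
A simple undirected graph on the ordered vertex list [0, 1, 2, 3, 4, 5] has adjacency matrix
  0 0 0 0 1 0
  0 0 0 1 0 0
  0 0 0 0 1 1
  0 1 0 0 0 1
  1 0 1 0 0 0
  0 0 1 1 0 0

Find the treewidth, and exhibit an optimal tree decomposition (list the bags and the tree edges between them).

Every bag has size at most 2, so the width is 2 − 1 = 1 and tw(G) ≤ 1. Since G has at least one edge (e.g. 3–1), it is not an edgeless graph, so tw(G) ≥ 1. The upper and lower bounds meet at 1, so that is the treewidth.

Treewidth 1.
One such decomposition:
Bags: B1 = {1, 3}  B2 = {3, 5}  B3 = {2, 5}  B4 = {2, 4}  B5 = {0, 4}
Tree: B1–B2, B2–B3, B3–B4, B4–B5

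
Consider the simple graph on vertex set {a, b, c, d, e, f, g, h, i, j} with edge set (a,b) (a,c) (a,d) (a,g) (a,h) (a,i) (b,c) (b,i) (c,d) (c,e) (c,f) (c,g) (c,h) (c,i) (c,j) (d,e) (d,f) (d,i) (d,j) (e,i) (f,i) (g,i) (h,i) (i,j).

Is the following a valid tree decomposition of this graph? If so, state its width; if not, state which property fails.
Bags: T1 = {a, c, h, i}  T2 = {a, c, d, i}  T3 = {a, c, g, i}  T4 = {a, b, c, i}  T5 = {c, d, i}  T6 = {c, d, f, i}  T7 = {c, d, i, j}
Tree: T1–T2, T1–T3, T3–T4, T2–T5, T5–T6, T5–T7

No — vertex e appears in no bag.

A tree decomposition must satisfy three properties: every vertex lies in some bag; for every edge, both endpoints lie together in some bag; and for every vertex, the bags containing it form a connected subtree. Here vertex e appears in no bag, so the decomposition is invalid.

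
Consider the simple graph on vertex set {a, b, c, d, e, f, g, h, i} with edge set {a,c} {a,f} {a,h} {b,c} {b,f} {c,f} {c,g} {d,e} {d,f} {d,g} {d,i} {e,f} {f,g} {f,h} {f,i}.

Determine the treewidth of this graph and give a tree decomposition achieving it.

Treewidth 2.
One such decomposition:
Bags: B1 = {c, f, g}  B2 = {a, c, f}  B3 = {d, f, g}  B4 = {d, f, i}  B5 = {b, c, f}  B6 = {a, f, h}  B7 = {d, e, f}
Tree: B1–B2, B1–B3, B3–B4, B1–B5, B2–B6, B3–B7

Every bag has size at most 3, so the width is 3 − 1 = 2 and tw(G) ≤ 2. Conversely, {d, f, g} is a clique of size 3, and the vertices of any clique must share a bag in every tree decomposition; so some bag has ≥ 3 vertices and tw(G) ≥ 2. The upper and lower bounds meet at 2, so that is the treewidth.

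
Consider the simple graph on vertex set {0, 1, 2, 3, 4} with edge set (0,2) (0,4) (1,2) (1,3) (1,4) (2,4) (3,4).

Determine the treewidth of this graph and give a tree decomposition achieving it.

Treewidth 2.
One such decomposition:
Bags: B1 = {1, 2, 4}  B2 = {0, 2, 4}  B3 = {1, 3, 4}
Tree: B1–B2, B1–B3

Every bag has size at most 3, so the width is 3 − 1 = 2 and tw(G) ≤ 2. On the other hand G contains the 3-clique {0, 2, 4}. A clique must lie in a single bag of any decomposition, so no decomposition can have width below 2. Hence tw(G) = 2 exactly.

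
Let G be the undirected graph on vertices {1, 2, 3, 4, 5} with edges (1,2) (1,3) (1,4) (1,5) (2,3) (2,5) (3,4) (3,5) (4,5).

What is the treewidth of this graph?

3

A width-3 tree decomposition is:
Bags: B1 = {1, 2, 3, 5}  B2 = {1, 3, 4, 5}
Tree: B1–B2
Each bag holds 4 vertices, so the decomposition has width 3, which upper-bounds the treewidth. Conversely, {1, 2, 3, 5} is a clique of size 4, and the vertices of any clique must share a bag in every tree decomposition; so some bag has ≥ 4 vertices and tw(G) ≥ 3. Therefore the treewidth is 3.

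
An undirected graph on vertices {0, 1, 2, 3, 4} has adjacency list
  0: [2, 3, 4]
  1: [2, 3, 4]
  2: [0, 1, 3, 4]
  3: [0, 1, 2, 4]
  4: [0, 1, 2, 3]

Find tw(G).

3

A width-3 tree decomposition is:
Bags: B1 = {0, 2, 3, 4}  B2 = {1, 2, 3, 4}
Tree: B1–B2
The largest bag has 4 vertices, giving width 3; this decomposition certifies tw(G) ≤ 3. For the lower bound, the 4 vertices {0, 2, 3, 4} are pairwise adjacent, and any tree decomposition puts a clique entirely inside one bag — forcing width ≥ 3. Combining the bounds, tw(G) = 3.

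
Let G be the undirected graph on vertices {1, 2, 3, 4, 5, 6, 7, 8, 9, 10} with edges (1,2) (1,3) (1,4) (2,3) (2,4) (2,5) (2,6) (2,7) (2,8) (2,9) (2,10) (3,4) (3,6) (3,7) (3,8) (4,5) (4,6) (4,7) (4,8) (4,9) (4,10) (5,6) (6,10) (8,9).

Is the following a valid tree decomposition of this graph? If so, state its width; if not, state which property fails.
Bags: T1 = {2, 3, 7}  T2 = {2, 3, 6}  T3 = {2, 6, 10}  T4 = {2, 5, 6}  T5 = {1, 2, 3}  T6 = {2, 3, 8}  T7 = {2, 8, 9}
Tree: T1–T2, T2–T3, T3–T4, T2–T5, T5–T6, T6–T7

No — vertex 4 appears in no bag.

A tree decomposition must satisfy three properties: every vertex lies in some bag; for every edge, both endpoints lie together in some bag; and for every vertex, the bags containing it form a connected subtree. Here vertex 4 appears in no bag, so the decomposition is invalid.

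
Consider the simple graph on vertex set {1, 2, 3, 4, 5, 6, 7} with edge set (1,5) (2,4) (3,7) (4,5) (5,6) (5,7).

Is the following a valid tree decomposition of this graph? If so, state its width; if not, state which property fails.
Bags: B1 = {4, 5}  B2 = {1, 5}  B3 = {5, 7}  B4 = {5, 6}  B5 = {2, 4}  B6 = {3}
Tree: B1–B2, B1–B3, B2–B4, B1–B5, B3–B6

A tree decomposition must satisfy three properties: every vertex lies in some bag; for every edge, both endpoints lie together in some bag; and for every vertex, the bags containing it form a connected subtree. Here edge (7,3) lies in no bag, so the decomposition is invalid.

No — edge (7,3) lies in no bag.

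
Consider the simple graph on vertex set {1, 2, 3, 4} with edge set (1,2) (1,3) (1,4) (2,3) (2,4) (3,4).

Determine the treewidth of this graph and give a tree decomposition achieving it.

With just one bag of size 4, the width is 4 − 1 = 3, so tw(G) ≤ 3. On the other hand G contains the 4-clique {1, 2, 3, 4}. A clique must lie in a single bag of any decomposition, so no decomposition can have width below 3. The upper and lower bounds meet at 3, so that is the treewidth.

Treewidth 3.
One such decomposition:
Bags: B1 = {1, 2, 3, 4}
Tree: (single bag)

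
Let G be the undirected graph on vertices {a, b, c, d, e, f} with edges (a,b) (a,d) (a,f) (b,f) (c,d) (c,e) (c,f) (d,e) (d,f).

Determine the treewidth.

A width-2 tree decomposition is:
Bags: B1 = {a, d, f}  B2 = {c, d, f}  B3 = {a, b, f}  B4 = {c, d, e}
Tree: B1–B2, B1–B3, B2–B4
The largest bag has 3 vertices, giving width 2; this decomposition certifies tw(G) ≤ 2. For the lower bound, the 3 vertices {c, d, e} are pairwise adjacent, and any tree decomposition puts a clique entirely inside one bag — forcing width ≥ 2. Hence tw(G) = 2 exactly.

2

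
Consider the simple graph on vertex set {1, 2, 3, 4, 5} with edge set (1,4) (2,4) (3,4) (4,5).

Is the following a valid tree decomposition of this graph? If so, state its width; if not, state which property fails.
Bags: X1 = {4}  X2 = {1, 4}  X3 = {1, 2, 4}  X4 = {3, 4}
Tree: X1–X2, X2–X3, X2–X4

No — vertex 5 appears in no bag.

A tree decomposition must satisfy three properties: every vertex lies in some bag; for every edge, both endpoints lie together in some bag; and for every vertex, the bags containing it form a connected subtree. Here vertex 5 appears in no bag, so the decomposition is invalid.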